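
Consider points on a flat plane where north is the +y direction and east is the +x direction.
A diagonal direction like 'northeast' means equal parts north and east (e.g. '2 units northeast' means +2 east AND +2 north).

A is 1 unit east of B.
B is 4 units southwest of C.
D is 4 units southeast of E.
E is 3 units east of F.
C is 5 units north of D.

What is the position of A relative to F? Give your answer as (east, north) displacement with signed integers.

Answer: A is at (east=4, north=-3) relative to F.

Derivation:
Place F at the origin (east=0, north=0).
  E is 3 units east of F: delta (east=+3, north=+0); E at (east=3, north=0).
  D is 4 units southeast of E: delta (east=+4, north=-4); D at (east=7, north=-4).
  C is 5 units north of D: delta (east=+0, north=+5); C at (east=7, north=1).
  B is 4 units southwest of C: delta (east=-4, north=-4); B at (east=3, north=-3).
  A is 1 unit east of B: delta (east=+1, north=+0); A at (east=4, north=-3).
Therefore A relative to F: (east=4, north=-3).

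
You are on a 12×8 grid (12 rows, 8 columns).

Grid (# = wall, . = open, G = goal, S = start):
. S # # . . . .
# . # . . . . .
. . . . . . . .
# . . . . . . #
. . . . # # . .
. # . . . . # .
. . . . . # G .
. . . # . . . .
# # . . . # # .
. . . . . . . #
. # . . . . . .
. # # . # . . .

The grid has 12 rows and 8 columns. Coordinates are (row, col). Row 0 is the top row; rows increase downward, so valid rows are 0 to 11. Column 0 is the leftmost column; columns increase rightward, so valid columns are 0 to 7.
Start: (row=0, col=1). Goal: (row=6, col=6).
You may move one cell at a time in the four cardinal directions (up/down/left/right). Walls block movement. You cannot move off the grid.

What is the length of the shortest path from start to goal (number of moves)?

Answer: Shortest path length: 13

Derivation:
BFS from (row=0, col=1) until reaching (row=6, col=6):
  Distance 0: (row=0, col=1)
  Distance 1: (row=0, col=0), (row=1, col=1)
  Distance 2: (row=2, col=1)
  Distance 3: (row=2, col=0), (row=2, col=2), (row=3, col=1)
  Distance 4: (row=2, col=3), (row=3, col=2), (row=4, col=1)
  Distance 5: (row=1, col=3), (row=2, col=4), (row=3, col=3), (row=4, col=0), (row=4, col=2)
  Distance 6: (row=1, col=4), (row=2, col=5), (row=3, col=4), (row=4, col=3), (row=5, col=0), (row=5, col=2)
  Distance 7: (row=0, col=4), (row=1, col=5), (row=2, col=6), (row=3, col=5), (row=5, col=3), (row=6, col=0), (row=6, col=2)
  Distance 8: (row=0, col=5), (row=1, col=6), (row=2, col=7), (row=3, col=6), (row=5, col=4), (row=6, col=1), (row=6, col=3), (row=7, col=0), (row=7, col=2)
  Distance 9: (row=0, col=6), (row=1, col=7), (row=4, col=6), (row=5, col=5), (row=6, col=4), (row=7, col=1), (row=8, col=2)
  Distance 10: (row=0, col=7), (row=4, col=7), (row=7, col=4), (row=8, col=3), (row=9, col=2)
  Distance 11: (row=5, col=7), (row=7, col=5), (row=8, col=4), (row=9, col=1), (row=9, col=3), (row=10, col=2)
  Distance 12: (row=6, col=7), (row=7, col=6), (row=9, col=0), (row=9, col=4), (row=10, col=3)
  Distance 13: (row=6, col=6), (row=7, col=7), (row=9, col=5), (row=10, col=0), (row=10, col=4), (row=11, col=3)  <- goal reached here
One shortest path (13 moves): (row=0, col=1) -> (row=1, col=1) -> (row=2, col=1) -> (row=2, col=2) -> (row=2, col=3) -> (row=3, col=3) -> (row=4, col=3) -> (row=5, col=3) -> (row=5, col=4) -> (row=6, col=4) -> (row=7, col=4) -> (row=7, col=5) -> (row=7, col=6) -> (row=6, col=6)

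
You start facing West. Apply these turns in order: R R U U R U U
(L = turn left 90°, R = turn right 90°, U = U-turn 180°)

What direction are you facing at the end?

Start: West
  R (right (90° clockwise)) -> North
  R (right (90° clockwise)) -> East
  U (U-turn (180°)) -> West
  U (U-turn (180°)) -> East
  R (right (90° clockwise)) -> South
  U (U-turn (180°)) -> North
  U (U-turn (180°)) -> South
Final: South

Answer: Final heading: South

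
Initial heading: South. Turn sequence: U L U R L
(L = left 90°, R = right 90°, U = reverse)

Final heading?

Answer: Final heading: East

Derivation:
Start: South
  U (U-turn (180°)) -> North
  L (left (90° counter-clockwise)) -> West
  U (U-turn (180°)) -> East
  R (right (90° clockwise)) -> South
  L (left (90° counter-clockwise)) -> East
Final: East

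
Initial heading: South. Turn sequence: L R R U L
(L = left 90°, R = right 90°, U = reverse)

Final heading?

Start: South
  L (left (90° counter-clockwise)) -> East
  R (right (90° clockwise)) -> South
  R (right (90° clockwise)) -> West
  U (U-turn (180°)) -> East
  L (left (90° counter-clockwise)) -> North
Final: North

Answer: Final heading: North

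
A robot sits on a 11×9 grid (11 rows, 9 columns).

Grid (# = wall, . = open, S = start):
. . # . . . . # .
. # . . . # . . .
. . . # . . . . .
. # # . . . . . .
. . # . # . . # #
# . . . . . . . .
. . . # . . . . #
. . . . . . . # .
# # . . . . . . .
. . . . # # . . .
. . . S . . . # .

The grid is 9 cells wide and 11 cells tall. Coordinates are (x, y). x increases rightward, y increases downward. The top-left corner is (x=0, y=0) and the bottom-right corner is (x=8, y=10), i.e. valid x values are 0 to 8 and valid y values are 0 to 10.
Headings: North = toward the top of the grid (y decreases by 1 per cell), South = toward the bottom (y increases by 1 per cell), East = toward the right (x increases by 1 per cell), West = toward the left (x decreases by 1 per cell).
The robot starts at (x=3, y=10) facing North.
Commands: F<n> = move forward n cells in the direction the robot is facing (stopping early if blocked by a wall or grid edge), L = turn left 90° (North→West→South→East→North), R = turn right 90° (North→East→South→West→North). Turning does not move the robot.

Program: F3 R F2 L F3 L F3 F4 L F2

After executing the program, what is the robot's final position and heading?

Start: (x=3, y=10), facing North
  F3: move forward 3, now at (x=3, y=7)
  R: turn right, now facing East
  F2: move forward 2, now at (x=5, y=7)
  L: turn left, now facing North
  F3: move forward 3, now at (x=5, y=4)
  L: turn left, now facing West
  F3: move forward 0/3 (blocked), now at (x=5, y=4)
  F4: move forward 0/4 (blocked), now at (x=5, y=4)
  L: turn left, now facing South
  F2: move forward 2, now at (x=5, y=6)
Final: (x=5, y=6), facing South

Answer: Final position: (x=5, y=6), facing South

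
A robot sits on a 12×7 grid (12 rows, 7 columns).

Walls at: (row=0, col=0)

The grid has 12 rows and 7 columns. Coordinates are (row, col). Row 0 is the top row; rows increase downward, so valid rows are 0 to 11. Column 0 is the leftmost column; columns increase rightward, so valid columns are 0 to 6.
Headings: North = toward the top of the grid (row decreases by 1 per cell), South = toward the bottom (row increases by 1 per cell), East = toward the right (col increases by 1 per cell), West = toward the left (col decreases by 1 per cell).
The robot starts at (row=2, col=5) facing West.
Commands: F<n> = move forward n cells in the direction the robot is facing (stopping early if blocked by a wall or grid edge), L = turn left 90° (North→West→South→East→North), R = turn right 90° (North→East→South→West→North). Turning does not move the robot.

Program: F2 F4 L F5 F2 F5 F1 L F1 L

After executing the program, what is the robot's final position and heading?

Answer: Final position: (row=11, col=1), facing North

Derivation:
Start: (row=2, col=5), facing West
  F2: move forward 2, now at (row=2, col=3)
  F4: move forward 3/4 (blocked), now at (row=2, col=0)
  L: turn left, now facing South
  F5: move forward 5, now at (row=7, col=0)
  F2: move forward 2, now at (row=9, col=0)
  F5: move forward 2/5 (blocked), now at (row=11, col=0)
  F1: move forward 0/1 (blocked), now at (row=11, col=0)
  L: turn left, now facing East
  F1: move forward 1, now at (row=11, col=1)
  L: turn left, now facing North
Final: (row=11, col=1), facing North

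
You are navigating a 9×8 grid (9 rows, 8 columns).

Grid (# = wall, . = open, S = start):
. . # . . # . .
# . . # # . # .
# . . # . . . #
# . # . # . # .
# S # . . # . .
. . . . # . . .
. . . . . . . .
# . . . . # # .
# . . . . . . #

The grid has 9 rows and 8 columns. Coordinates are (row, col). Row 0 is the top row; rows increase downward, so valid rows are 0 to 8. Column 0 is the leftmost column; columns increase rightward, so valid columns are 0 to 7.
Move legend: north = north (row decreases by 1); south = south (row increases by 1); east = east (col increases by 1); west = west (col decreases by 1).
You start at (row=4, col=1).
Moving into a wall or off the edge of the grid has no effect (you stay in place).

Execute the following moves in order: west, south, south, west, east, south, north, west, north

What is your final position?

Answer: Final position: (row=5, col=0)

Derivation:
Start: (row=4, col=1)
  west (west): blocked, stay at (row=4, col=1)
  south (south): (row=4, col=1) -> (row=5, col=1)
  south (south): (row=5, col=1) -> (row=6, col=1)
  west (west): (row=6, col=1) -> (row=6, col=0)
  east (east): (row=6, col=0) -> (row=6, col=1)
  south (south): (row=6, col=1) -> (row=7, col=1)
  north (north): (row=7, col=1) -> (row=6, col=1)
  west (west): (row=6, col=1) -> (row=6, col=0)
  north (north): (row=6, col=0) -> (row=5, col=0)
Final: (row=5, col=0)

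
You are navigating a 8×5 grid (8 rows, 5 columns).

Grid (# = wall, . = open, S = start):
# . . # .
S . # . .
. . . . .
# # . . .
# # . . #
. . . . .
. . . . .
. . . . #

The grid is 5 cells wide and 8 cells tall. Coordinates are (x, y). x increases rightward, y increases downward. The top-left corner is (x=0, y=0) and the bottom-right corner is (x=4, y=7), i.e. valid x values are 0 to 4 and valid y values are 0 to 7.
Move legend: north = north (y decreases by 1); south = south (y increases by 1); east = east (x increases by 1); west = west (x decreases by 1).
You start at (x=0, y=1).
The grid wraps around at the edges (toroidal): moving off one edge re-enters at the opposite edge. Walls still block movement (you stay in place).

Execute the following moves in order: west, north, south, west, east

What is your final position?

Answer: Final position: (x=4, y=1)

Derivation:
Start: (x=0, y=1)
  west (west): (x=0, y=1) -> (x=4, y=1)
  north (north): (x=4, y=1) -> (x=4, y=0)
  south (south): (x=4, y=0) -> (x=4, y=1)
  west (west): (x=4, y=1) -> (x=3, y=1)
  east (east): (x=3, y=1) -> (x=4, y=1)
Final: (x=4, y=1)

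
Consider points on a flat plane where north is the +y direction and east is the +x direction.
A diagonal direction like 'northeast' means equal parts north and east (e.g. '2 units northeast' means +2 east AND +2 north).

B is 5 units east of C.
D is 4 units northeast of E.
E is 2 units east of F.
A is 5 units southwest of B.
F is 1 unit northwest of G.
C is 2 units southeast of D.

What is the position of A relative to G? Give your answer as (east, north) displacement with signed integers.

Place G at the origin (east=0, north=0).
  F is 1 unit northwest of G: delta (east=-1, north=+1); F at (east=-1, north=1).
  E is 2 units east of F: delta (east=+2, north=+0); E at (east=1, north=1).
  D is 4 units northeast of E: delta (east=+4, north=+4); D at (east=5, north=5).
  C is 2 units southeast of D: delta (east=+2, north=-2); C at (east=7, north=3).
  B is 5 units east of C: delta (east=+5, north=+0); B at (east=12, north=3).
  A is 5 units southwest of B: delta (east=-5, north=-5); A at (east=7, north=-2).
Therefore A relative to G: (east=7, north=-2).

Answer: A is at (east=7, north=-2) relative to G.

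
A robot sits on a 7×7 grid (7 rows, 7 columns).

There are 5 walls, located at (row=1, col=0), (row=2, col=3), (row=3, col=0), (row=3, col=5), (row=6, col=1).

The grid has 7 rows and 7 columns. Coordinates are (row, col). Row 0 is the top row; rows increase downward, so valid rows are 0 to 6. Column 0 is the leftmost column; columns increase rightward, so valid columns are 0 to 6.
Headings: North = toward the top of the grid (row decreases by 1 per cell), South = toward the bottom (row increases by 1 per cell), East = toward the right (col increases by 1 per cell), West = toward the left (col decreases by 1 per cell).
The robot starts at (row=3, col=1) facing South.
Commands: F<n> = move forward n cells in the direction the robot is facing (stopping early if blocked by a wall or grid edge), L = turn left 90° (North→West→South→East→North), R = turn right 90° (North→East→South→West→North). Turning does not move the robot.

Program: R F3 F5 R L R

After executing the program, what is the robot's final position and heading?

Answer: Final position: (row=3, col=1), facing North

Derivation:
Start: (row=3, col=1), facing South
  R: turn right, now facing West
  F3: move forward 0/3 (blocked), now at (row=3, col=1)
  F5: move forward 0/5 (blocked), now at (row=3, col=1)
  R: turn right, now facing North
  L: turn left, now facing West
  R: turn right, now facing North
Final: (row=3, col=1), facing North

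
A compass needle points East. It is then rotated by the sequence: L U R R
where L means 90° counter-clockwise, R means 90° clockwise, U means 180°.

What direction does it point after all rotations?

Answer: Final heading: North

Derivation:
Start: East
  L (left (90° counter-clockwise)) -> North
  U (U-turn (180°)) -> South
  R (right (90° clockwise)) -> West
  R (right (90° clockwise)) -> North
Final: North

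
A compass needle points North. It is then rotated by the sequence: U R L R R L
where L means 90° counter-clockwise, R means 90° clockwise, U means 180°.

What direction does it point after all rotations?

Answer: Final heading: West

Derivation:
Start: North
  U (U-turn (180°)) -> South
  R (right (90° clockwise)) -> West
  L (left (90° counter-clockwise)) -> South
  R (right (90° clockwise)) -> West
  R (right (90° clockwise)) -> North
  L (left (90° counter-clockwise)) -> West
Final: West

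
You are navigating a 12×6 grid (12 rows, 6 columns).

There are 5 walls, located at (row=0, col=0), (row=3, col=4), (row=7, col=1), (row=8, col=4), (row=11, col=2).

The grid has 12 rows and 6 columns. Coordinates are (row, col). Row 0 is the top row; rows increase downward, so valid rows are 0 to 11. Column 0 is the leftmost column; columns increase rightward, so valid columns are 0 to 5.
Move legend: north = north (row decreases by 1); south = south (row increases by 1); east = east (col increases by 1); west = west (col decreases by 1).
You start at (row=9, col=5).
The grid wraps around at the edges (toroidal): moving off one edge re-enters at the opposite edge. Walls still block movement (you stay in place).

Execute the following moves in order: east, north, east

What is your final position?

Start: (row=9, col=5)
  east (east): (row=9, col=5) -> (row=9, col=0)
  north (north): (row=9, col=0) -> (row=8, col=0)
  east (east): (row=8, col=0) -> (row=8, col=1)
Final: (row=8, col=1)

Answer: Final position: (row=8, col=1)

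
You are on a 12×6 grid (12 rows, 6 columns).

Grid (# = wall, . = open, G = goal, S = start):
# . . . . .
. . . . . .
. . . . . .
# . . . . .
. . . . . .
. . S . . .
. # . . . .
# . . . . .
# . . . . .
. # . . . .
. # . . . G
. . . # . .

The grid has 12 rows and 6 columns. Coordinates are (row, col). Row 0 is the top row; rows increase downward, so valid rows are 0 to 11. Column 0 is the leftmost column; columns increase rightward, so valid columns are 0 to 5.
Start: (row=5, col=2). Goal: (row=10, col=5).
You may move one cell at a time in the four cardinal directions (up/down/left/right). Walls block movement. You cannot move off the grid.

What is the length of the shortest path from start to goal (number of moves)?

Answer: Shortest path length: 8

Derivation:
BFS from (row=5, col=2) until reaching (row=10, col=5):
  Distance 0: (row=5, col=2)
  Distance 1: (row=4, col=2), (row=5, col=1), (row=5, col=3), (row=6, col=2)
  Distance 2: (row=3, col=2), (row=4, col=1), (row=4, col=3), (row=5, col=0), (row=5, col=4), (row=6, col=3), (row=7, col=2)
  Distance 3: (row=2, col=2), (row=3, col=1), (row=3, col=3), (row=4, col=0), (row=4, col=4), (row=5, col=5), (row=6, col=0), (row=6, col=4), (row=7, col=1), (row=7, col=3), (row=8, col=2)
  Distance 4: (row=1, col=2), (row=2, col=1), (row=2, col=3), (row=3, col=4), (row=4, col=5), (row=6, col=5), (row=7, col=4), (row=8, col=1), (row=8, col=3), (row=9, col=2)
  Distance 5: (row=0, col=2), (row=1, col=1), (row=1, col=3), (row=2, col=0), (row=2, col=4), (row=3, col=5), (row=7, col=5), (row=8, col=4), (row=9, col=3), (row=10, col=2)
  Distance 6: (row=0, col=1), (row=0, col=3), (row=1, col=0), (row=1, col=4), (row=2, col=5), (row=8, col=5), (row=9, col=4), (row=10, col=3), (row=11, col=2)
  Distance 7: (row=0, col=4), (row=1, col=5), (row=9, col=5), (row=10, col=4), (row=11, col=1)
  Distance 8: (row=0, col=5), (row=10, col=5), (row=11, col=0), (row=11, col=4)  <- goal reached here
One shortest path (8 moves): (row=5, col=2) -> (row=5, col=3) -> (row=5, col=4) -> (row=5, col=5) -> (row=6, col=5) -> (row=7, col=5) -> (row=8, col=5) -> (row=9, col=5) -> (row=10, col=5)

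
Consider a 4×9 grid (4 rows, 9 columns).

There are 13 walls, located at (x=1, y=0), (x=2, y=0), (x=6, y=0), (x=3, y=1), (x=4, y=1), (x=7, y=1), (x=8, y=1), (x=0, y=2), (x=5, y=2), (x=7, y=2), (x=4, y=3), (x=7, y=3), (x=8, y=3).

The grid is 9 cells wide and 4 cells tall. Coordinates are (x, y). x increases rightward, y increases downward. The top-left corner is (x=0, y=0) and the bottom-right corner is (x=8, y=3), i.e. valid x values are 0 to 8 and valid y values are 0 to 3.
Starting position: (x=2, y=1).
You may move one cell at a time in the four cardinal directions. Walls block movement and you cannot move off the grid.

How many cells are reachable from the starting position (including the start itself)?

BFS flood-fill from (x=2, y=1):
  Distance 0: (x=2, y=1)
  Distance 1: (x=1, y=1), (x=2, y=2)
  Distance 2: (x=0, y=1), (x=1, y=2), (x=3, y=2), (x=2, y=3)
  Distance 3: (x=0, y=0), (x=4, y=2), (x=1, y=3), (x=3, y=3)
  Distance 4: (x=0, y=3)
Total reachable: 12 (grid has 23 open cells total)

Answer: Reachable cells: 12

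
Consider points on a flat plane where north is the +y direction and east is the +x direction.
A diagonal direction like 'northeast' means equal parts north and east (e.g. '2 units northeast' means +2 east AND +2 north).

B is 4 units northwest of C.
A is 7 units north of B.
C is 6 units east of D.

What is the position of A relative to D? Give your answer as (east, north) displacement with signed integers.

Place D at the origin (east=0, north=0).
  C is 6 units east of D: delta (east=+6, north=+0); C at (east=6, north=0).
  B is 4 units northwest of C: delta (east=-4, north=+4); B at (east=2, north=4).
  A is 7 units north of B: delta (east=+0, north=+7); A at (east=2, north=11).
Therefore A relative to D: (east=2, north=11).

Answer: A is at (east=2, north=11) relative to D.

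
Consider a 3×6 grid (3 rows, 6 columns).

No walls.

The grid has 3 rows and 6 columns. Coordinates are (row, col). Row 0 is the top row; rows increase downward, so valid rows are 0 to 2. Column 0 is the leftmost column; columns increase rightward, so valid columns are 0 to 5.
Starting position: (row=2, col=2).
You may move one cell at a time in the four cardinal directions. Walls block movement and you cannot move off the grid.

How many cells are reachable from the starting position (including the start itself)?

Answer: Reachable cells: 18

Derivation:
BFS flood-fill from (row=2, col=2):
  Distance 0: (row=2, col=2)
  Distance 1: (row=1, col=2), (row=2, col=1), (row=2, col=3)
  Distance 2: (row=0, col=2), (row=1, col=1), (row=1, col=3), (row=2, col=0), (row=2, col=4)
  Distance 3: (row=0, col=1), (row=0, col=3), (row=1, col=0), (row=1, col=4), (row=2, col=5)
  Distance 4: (row=0, col=0), (row=0, col=4), (row=1, col=5)
  Distance 5: (row=0, col=5)
Total reachable: 18 (grid has 18 open cells total)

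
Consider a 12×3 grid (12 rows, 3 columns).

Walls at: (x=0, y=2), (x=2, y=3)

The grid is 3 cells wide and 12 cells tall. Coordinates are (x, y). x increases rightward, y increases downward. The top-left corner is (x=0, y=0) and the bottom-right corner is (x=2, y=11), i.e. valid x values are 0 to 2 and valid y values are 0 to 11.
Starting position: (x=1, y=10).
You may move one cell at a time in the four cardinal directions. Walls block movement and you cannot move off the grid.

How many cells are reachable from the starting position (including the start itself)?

Answer: Reachable cells: 34

Derivation:
BFS flood-fill from (x=1, y=10):
  Distance 0: (x=1, y=10)
  Distance 1: (x=1, y=9), (x=0, y=10), (x=2, y=10), (x=1, y=11)
  Distance 2: (x=1, y=8), (x=0, y=9), (x=2, y=9), (x=0, y=11), (x=2, y=11)
  Distance 3: (x=1, y=7), (x=0, y=8), (x=2, y=8)
  Distance 4: (x=1, y=6), (x=0, y=7), (x=2, y=7)
  Distance 5: (x=1, y=5), (x=0, y=6), (x=2, y=6)
  Distance 6: (x=1, y=4), (x=0, y=5), (x=2, y=5)
  Distance 7: (x=1, y=3), (x=0, y=4), (x=2, y=4)
  Distance 8: (x=1, y=2), (x=0, y=3)
  Distance 9: (x=1, y=1), (x=2, y=2)
  Distance 10: (x=1, y=0), (x=0, y=1), (x=2, y=1)
  Distance 11: (x=0, y=0), (x=2, y=0)
Total reachable: 34 (grid has 34 open cells total)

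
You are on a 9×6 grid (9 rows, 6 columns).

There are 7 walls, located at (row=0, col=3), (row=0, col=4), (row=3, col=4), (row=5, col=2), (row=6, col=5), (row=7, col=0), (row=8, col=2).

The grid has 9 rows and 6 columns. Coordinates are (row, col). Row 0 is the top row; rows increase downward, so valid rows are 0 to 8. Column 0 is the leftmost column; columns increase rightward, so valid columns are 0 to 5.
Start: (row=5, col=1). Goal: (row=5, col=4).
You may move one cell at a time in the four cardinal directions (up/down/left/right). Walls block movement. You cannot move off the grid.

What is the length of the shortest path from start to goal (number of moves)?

BFS from (row=5, col=1) until reaching (row=5, col=4):
  Distance 0: (row=5, col=1)
  Distance 1: (row=4, col=1), (row=5, col=0), (row=6, col=1)
  Distance 2: (row=3, col=1), (row=4, col=0), (row=4, col=2), (row=6, col=0), (row=6, col=2), (row=7, col=1)
  Distance 3: (row=2, col=1), (row=3, col=0), (row=3, col=2), (row=4, col=3), (row=6, col=3), (row=7, col=2), (row=8, col=1)
  Distance 4: (row=1, col=1), (row=2, col=0), (row=2, col=2), (row=3, col=3), (row=4, col=4), (row=5, col=3), (row=6, col=4), (row=7, col=3), (row=8, col=0)
  Distance 5: (row=0, col=1), (row=1, col=0), (row=1, col=2), (row=2, col=3), (row=4, col=5), (row=5, col=4), (row=7, col=4), (row=8, col=3)  <- goal reached here
One shortest path (5 moves): (row=5, col=1) -> (row=4, col=1) -> (row=4, col=2) -> (row=4, col=3) -> (row=4, col=4) -> (row=5, col=4)

Answer: Shortest path length: 5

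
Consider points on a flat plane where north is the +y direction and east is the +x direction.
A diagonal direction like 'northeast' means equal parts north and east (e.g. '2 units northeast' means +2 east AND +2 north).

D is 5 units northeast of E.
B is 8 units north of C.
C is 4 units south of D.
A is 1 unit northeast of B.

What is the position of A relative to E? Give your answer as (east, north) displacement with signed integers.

Answer: A is at (east=6, north=10) relative to E.

Derivation:
Place E at the origin (east=0, north=0).
  D is 5 units northeast of E: delta (east=+5, north=+5); D at (east=5, north=5).
  C is 4 units south of D: delta (east=+0, north=-4); C at (east=5, north=1).
  B is 8 units north of C: delta (east=+0, north=+8); B at (east=5, north=9).
  A is 1 unit northeast of B: delta (east=+1, north=+1); A at (east=6, north=10).
Therefore A relative to E: (east=6, north=10).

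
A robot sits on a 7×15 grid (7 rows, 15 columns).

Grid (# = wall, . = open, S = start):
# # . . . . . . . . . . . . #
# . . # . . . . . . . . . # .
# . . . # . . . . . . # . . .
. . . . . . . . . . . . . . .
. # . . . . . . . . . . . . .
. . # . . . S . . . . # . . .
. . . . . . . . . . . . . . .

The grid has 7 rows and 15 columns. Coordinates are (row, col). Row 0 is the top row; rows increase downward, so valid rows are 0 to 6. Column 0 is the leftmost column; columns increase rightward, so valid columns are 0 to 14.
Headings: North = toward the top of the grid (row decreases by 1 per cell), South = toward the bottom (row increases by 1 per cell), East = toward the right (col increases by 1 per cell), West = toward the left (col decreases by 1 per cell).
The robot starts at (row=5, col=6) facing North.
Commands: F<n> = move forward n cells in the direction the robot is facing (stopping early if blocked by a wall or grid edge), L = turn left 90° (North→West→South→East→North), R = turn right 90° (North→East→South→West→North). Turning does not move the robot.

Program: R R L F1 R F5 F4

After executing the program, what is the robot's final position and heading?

Start: (row=5, col=6), facing North
  R: turn right, now facing East
  R: turn right, now facing South
  L: turn left, now facing East
  F1: move forward 1, now at (row=5, col=7)
  R: turn right, now facing South
  F5: move forward 1/5 (blocked), now at (row=6, col=7)
  F4: move forward 0/4 (blocked), now at (row=6, col=7)
Final: (row=6, col=7), facing South

Answer: Final position: (row=6, col=7), facing South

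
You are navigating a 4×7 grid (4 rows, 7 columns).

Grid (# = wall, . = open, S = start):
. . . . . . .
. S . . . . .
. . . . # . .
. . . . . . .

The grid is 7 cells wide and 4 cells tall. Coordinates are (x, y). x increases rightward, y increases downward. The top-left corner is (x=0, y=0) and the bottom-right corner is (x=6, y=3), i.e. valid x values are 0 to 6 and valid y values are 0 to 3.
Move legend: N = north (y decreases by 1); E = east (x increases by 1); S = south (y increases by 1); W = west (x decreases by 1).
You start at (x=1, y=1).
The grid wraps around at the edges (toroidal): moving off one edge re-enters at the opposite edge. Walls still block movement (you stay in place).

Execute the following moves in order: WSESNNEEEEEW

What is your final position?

Answer: Final position: (x=5, y=1)

Derivation:
Start: (x=1, y=1)
  W (west): (x=1, y=1) -> (x=0, y=1)
  S (south): (x=0, y=1) -> (x=0, y=2)
  E (east): (x=0, y=2) -> (x=1, y=2)
  S (south): (x=1, y=2) -> (x=1, y=3)
  N (north): (x=1, y=3) -> (x=1, y=2)
  N (north): (x=1, y=2) -> (x=1, y=1)
  E (east): (x=1, y=1) -> (x=2, y=1)
  E (east): (x=2, y=1) -> (x=3, y=1)
  E (east): (x=3, y=1) -> (x=4, y=1)
  E (east): (x=4, y=1) -> (x=5, y=1)
  E (east): (x=5, y=1) -> (x=6, y=1)
  W (west): (x=6, y=1) -> (x=5, y=1)
Final: (x=5, y=1)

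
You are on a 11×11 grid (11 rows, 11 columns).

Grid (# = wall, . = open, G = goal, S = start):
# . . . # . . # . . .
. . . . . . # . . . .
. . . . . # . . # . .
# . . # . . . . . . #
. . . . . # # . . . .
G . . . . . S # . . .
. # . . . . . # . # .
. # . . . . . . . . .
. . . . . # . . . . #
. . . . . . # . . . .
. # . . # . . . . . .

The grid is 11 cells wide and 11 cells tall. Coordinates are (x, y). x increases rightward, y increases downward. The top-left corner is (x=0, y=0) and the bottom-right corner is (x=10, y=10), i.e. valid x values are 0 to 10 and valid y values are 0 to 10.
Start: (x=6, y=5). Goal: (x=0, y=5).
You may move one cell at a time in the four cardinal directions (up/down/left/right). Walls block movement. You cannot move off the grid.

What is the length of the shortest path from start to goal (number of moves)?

Answer: Shortest path length: 6

Derivation:
BFS from (x=6, y=5) until reaching (x=0, y=5):
  Distance 0: (x=6, y=5)
  Distance 1: (x=5, y=5), (x=6, y=6)
  Distance 2: (x=4, y=5), (x=5, y=6), (x=6, y=7)
  Distance 3: (x=4, y=4), (x=3, y=5), (x=4, y=6), (x=5, y=7), (x=7, y=7), (x=6, y=8)
  Distance 4: (x=4, y=3), (x=3, y=4), (x=2, y=5), (x=3, y=6), (x=4, y=7), (x=8, y=7), (x=7, y=8)
  Distance 5: (x=4, y=2), (x=5, y=3), (x=2, y=4), (x=1, y=5), (x=2, y=6), (x=8, y=6), (x=3, y=7), (x=9, y=7), (x=4, y=8), (x=8, y=8), (x=7, y=9)
  Distance 6: (x=4, y=1), (x=3, y=2), (x=2, y=3), (x=6, y=3), (x=1, y=4), (x=0, y=5), (x=8, y=5), (x=2, y=7), (x=10, y=7), (x=3, y=8), (x=9, y=8), (x=4, y=9), (x=8, y=9), (x=7, y=10)  <- goal reached here
One shortest path (6 moves): (x=6, y=5) -> (x=5, y=5) -> (x=4, y=5) -> (x=3, y=5) -> (x=2, y=5) -> (x=1, y=5) -> (x=0, y=5)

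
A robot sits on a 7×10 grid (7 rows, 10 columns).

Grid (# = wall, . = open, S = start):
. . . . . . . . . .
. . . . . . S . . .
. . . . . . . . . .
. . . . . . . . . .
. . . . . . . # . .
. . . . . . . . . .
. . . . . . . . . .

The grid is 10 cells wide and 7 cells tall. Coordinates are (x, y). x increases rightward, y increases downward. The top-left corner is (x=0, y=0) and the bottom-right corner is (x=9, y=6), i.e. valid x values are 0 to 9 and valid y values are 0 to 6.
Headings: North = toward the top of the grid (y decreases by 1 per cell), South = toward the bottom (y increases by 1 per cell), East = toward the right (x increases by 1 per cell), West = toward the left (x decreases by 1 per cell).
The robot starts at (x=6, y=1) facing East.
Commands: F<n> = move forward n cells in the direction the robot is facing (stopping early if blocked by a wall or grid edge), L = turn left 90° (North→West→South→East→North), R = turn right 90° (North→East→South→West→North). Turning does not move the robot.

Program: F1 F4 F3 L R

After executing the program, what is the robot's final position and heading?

Start: (x=6, y=1), facing East
  F1: move forward 1, now at (x=7, y=1)
  F4: move forward 2/4 (blocked), now at (x=9, y=1)
  F3: move forward 0/3 (blocked), now at (x=9, y=1)
  L: turn left, now facing North
  R: turn right, now facing East
Final: (x=9, y=1), facing East

Answer: Final position: (x=9, y=1), facing East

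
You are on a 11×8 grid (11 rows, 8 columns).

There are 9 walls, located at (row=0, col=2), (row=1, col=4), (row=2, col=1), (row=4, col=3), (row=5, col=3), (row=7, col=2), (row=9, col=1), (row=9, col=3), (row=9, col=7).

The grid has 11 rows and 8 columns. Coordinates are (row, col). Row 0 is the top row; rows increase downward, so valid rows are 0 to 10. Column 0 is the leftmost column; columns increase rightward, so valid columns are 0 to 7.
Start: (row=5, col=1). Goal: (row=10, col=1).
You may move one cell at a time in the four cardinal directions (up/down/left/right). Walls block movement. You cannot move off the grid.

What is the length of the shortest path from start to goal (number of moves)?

Answer: Shortest path length: 7

Derivation:
BFS from (row=5, col=1) until reaching (row=10, col=1):
  Distance 0: (row=5, col=1)
  Distance 1: (row=4, col=1), (row=5, col=0), (row=5, col=2), (row=6, col=1)
  Distance 2: (row=3, col=1), (row=4, col=0), (row=4, col=2), (row=6, col=0), (row=6, col=2), (row=7, col=1)
  Distance 3: (row=3, col=0), (row=3, col=2), (row=6, col=3), (row=7, col=0), (row=8, col=1)
  Distance 4: (row=2, col=0), (row=2, col=2), (row=3, col=3), (row=6, col=4), (row=7, col=3), (row=8, col=0), (row=8, col=2)
  Distance 5: (row=1, col=0), (row=1, col=2), (row=2, col=3), (row=3, col=4), (row=5, col=4), (row=6, col=5), (row=7, col=4), (row=8, col=3), (row=9, col=0), (row=9, col=2)
  Distance 6: (row=0, col=0), (row=1, col=1), (row=1, col=3), (row=2, col=4), (row=3, col=5), (row=4, col=4), (row=5, col=5), (row=6, col=6), (row=7, col=5), (row=8, col=4), (row=10, col=0), (row=10, col=2)
  Distance 7: (row=0, col=1), (row=0, col=3), (row=2, col=5), (row=3, col=6), (row=4, col=5), (row=5, col=6), (row=6, col=7), (row=7, col=6), (row=8, col=5), (row=9, col=4), (row=10, col=1), (row=10, col=3)  <- goal reached here
One shortest path (7 moves): (row=5, col=1) -> (row=6, col=1) -> (row=7, col=1) -> (row=8, col=1) -> (row=8, col=2) -> (row=9, col=2) -> (row=10, col=2) -> (row=10, col=1)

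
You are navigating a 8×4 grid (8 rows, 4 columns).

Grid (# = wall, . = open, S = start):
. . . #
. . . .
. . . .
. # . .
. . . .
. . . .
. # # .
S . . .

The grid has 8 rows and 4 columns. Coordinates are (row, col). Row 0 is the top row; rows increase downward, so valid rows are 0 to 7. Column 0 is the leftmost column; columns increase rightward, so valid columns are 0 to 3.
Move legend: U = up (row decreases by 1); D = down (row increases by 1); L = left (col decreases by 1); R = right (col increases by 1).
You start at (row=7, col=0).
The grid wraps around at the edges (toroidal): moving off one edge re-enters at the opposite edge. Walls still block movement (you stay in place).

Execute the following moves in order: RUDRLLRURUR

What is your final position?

Answer: Final position: (row=7, col=3)

Derivation:
Start: (row=7, col=0)
  R (right): (row=7, col=0) -> (row=7, col=1)
  U (up): blocked, stay at (row=7, col=1)
  D (down): (row=7, col=1) -> (row=0, col=1)
  R (right): (row=0, col=1) -> (row=0, col=2)
  L (left): (row=0, col=2) -> (row=0, col=1)
  L (left): (row=0, col=1) -> (row=0, col=0)
  R (right): (row=0, col=0) -> (row=0, col=1)
  U (up): (row=0, col=1) -> (row=7, col=1)
  R (right): (row=7, col=1) -> (row=7, col=2)
  U (up): blocked, stay at (row=7, col=2)
  R (right): (row=7, col=2) -> (row=7, col=3)
Final: (row=7, col=3)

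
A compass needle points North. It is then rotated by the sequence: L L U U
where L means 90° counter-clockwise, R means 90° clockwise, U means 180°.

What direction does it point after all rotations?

Start: North
  L (left (90° counter-clockwise)) -> West
  L (left (90° counter-clockwise)) -> South
  U (U-turn (180°)) -> North
  U (U-turn (180°)) -> South
Final: South

Answer: Final heading: South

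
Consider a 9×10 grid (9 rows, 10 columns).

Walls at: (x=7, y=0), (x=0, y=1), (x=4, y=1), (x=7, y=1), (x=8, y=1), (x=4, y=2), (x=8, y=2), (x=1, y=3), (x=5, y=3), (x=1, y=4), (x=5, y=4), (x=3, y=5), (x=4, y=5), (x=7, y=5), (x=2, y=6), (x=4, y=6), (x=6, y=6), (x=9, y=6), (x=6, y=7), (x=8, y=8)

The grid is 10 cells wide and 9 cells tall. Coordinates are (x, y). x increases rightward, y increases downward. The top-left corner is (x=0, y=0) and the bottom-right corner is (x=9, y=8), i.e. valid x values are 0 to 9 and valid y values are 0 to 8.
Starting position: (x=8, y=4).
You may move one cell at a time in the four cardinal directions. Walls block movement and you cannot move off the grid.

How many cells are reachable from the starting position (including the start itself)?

BFS flood-fill from (x=8, y=4):
  Distance 0: (x=8, y=4)
  Distance 1: (x=8, y=3), (x=7, y=4), (x=9, y=4), (x=8, y=5)
  Distance 2: (x=7, y=3), (x=9, y=3), (x=6, y=4), (x=9, y=5), (x=8, y=6)
  Distance 3: (x=7, y=2), (x=9, y=2), (x=6, y=3), (x=6, y=5), (x=7, y=6), (x=8, y=7)
  Distance 4: (x=9, y=1), (x=6, y=2), (x=5, y=5), (x=7, y=7), (x=9, y=7)
  Distance 5: (x=9, y=0), (x=6, y=1), (x=5, y=2), (x=5, y=6), (x=7, y=8), (x=9, y=8)
  Distance 6: (x=6, y=0), (x=8, y=0), (x=5, y=1), (x=5, y=7), (x=6, y=8)
  Distance 7: (x=5, y=0), (x=4, y=7), (x=5, y=8)
  Distance 8: (x=4, y=0), (x=3, y=7), (x=4, y=8)
  Distance 9: (x=3, y=0), (x=3, y=6), (x=2, y=7), (x=3, y=8)
  Distance 10: (x=2, y=0), (x=3, y=1), (x=1, y=7), (x=2, y=8)
  Distance 11: (x=1, y=0), (x=2, y=1), (x=3, y=2), (x=1, y=6), (x=0, y=7), (x=1, y=8)
  Distance 12: (x=0, y=0), (x=1, y=1), (x=2, y=2), (x=3, y=3), (x=1, y=5), (x=0, y=6), (x=0, y=8)
  Distance 13: (x=1, y=2), (x=2, y=3), (x=4, y=3), (x=3, y=4), (x=0, y=5), (x=2, y=5)
  Distance 14: (x=0, y=2), (x=0, y=4), (x=2, y=4), (x=4, y=4)
  Distance 15: (x=0, y=3)
Total reachable: 70 (grid has 70 open cells total)

Answer: Reachable cells: 70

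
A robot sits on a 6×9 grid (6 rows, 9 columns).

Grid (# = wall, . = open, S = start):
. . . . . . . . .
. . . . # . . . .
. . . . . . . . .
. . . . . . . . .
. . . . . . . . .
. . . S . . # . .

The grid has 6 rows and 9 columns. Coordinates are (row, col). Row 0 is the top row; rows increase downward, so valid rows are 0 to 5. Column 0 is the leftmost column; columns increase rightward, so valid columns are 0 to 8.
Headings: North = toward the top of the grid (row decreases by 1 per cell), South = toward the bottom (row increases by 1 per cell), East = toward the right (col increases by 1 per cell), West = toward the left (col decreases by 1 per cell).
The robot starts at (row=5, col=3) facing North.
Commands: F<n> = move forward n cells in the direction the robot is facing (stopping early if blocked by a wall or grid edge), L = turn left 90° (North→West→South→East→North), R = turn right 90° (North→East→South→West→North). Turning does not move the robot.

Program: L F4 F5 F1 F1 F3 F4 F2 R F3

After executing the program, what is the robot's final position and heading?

Answer: Final position: (row=2, col=0), facing North

Derivation:
Start: (row=5, col=3), facing North
  L: turn left, now facing West
  F4: move forward 3/4 (blocked), now at (row=5, col=0)
  F5: move forward 0/5 (blocked), now at (row=5, col=0)
  F1: move forward 0/1 (blocked), now at (row=5, col=0)
  F1: move forward 0/1 (blocked), now at (row=5, col=0)
  F3: move forward 0/3 (blocked), now at (row=5, col=0)
  F4: move forward 0/4 (blocked), now at (row=5, col=0)
  F2: move forward 0/2 (blocked), now at (row=5, col=0)
  R: turn right, now facing North
  F3: move forward 3, now at (row=2, col=0)
Final: (row=2, col=0), facing North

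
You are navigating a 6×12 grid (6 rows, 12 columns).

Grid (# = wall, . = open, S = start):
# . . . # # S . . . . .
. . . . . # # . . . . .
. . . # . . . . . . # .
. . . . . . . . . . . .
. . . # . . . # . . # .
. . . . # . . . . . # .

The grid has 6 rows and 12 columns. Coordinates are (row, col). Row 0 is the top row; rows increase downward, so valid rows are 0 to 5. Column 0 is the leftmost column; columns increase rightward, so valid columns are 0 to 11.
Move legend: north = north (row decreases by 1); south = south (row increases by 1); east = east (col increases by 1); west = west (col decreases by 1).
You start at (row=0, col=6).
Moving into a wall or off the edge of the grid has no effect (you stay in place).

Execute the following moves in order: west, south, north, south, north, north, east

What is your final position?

Start: (row=0, col=6)
  west (west): blocked, stay at (row=0, col=6)
  south (south): blocked, stay at (row=0, col=6)
  north (north): blocked, stay at (row=0, col=6)
  south (south): blocked, stay at (row=0, col=6)
  north (north): blocked, stay at (row=0, col=6)
  north (north): blocked, stay at (row=0, col=6)
  east (east): (row=0, col=6) -> (row=0, col=7)
Final: (row=0, col=7)

Answer: Final position: (row=0, col=7)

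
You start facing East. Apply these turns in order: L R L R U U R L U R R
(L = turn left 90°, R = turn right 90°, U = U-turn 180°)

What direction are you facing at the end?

Answer: Final heading: East

Derivation:
Start: East
  L (left (90° counter-clockwise)) -> North
  R (right (90° clockwise)) -> East
  L (left (90° counter-clockwise)) -> North
  R (right (90° clockwise)) -> East
  U (U-turn (180°)) -> West
  U (U-turn (180°)) -> East
  R (right (90° clockwise)) -> South
  L (left (90° counter-clockwise)) -> East
  U (U-turn (180°)) -> West
  R (right (90° clockwise)) -> North
  R (right (90° clockwise)) -> East
Final: East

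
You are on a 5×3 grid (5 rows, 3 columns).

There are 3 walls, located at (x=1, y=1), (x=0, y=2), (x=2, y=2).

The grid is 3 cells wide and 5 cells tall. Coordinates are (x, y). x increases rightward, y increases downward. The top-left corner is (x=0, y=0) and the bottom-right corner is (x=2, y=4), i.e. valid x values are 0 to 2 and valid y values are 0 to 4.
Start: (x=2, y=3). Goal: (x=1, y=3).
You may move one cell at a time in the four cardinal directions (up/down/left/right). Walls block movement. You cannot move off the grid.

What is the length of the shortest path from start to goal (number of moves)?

BFS from (x=2, y=3) until reaching (x=1, y=3):
  Distance 0: (x=2, y=3)
  Distance 1: (x=1, y=3), (x=2, y=4)  <- goal reached here
One shortest path (1 moves): (x=2, y=3) -> (x=1, y=3)

Answer: Shortest path length: 1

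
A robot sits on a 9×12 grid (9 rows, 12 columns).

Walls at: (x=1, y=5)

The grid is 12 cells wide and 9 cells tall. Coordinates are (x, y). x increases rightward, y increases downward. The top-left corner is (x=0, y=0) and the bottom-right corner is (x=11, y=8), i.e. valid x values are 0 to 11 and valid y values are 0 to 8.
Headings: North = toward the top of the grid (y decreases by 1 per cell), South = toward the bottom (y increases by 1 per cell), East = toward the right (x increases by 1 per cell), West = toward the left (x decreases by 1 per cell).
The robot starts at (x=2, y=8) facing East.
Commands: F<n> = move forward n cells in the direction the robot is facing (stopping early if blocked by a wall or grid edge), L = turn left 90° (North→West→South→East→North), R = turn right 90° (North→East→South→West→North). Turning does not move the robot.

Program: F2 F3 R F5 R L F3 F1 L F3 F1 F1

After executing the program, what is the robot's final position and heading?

Start: (x=2, y=8), facing East
  F2: move forward 2, now at (x=4, y=8)
  F3: move forward 3, now at (x=7, y=8)
  R: turn right, now facing South
  F5: move forward 0/5 (blocked), now at (x=7, y=8)
  R: turn right, now facing West
  L: turn left, now facing South
  F3: move forward 0/3 (blocked), now at (x=7, y=8)
  F1: move forward 0/1 (blocked), now at (x=7, y=8)
  L: turn left, now facing East
  F3: move forward 3, now at (x=10, y=8)
  F1: move forward 1, now at (x=11, y=8)
  F1: move forward 0/1 (blocked), now at (x=11, y=8)
Final: (x=11, y=8), facing East

Answer: Final position: (x=11, y=8), facing East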